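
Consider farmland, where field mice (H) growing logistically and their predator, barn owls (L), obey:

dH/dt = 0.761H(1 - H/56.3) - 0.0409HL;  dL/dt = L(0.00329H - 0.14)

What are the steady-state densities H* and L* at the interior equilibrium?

H* ≈ 42.6, L* ≈ 4.54

From dL/dt = 0 with L > 0: 0.00329H* = 0.14, so H* = 42.6.
Substitute into dH/dt = 0: 0.761(1 - 42.6/56.3) = 0.0409L*.
The bracket is 0.244, giving L* = 0.186/0.0409 = 4.54.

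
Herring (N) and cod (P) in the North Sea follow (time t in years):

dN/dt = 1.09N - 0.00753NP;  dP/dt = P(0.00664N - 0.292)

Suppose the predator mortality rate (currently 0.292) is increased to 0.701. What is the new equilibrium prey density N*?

At the interior fixed point, setting dP/dt = 0 with P > 0 fixes N* = (predator death rate)/(NP coefficient) — independent of the other coefficients.
With the change, N* = 0.701/0.00664 = 106; it rises from 44.

N* ≈ 106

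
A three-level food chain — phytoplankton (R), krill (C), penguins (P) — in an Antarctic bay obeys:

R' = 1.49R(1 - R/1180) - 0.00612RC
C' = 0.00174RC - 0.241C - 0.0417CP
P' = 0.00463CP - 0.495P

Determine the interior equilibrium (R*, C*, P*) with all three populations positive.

R* ≈ 662, C* ≈ 107, P* ≈ 21.8

From dP/dt = 0: 0.00463C* = 0.495, so C* = 107.
From dR/dt = 0: 1.49(1 - R*/1180) = 0.00612·107, giving R* = 1180·(1 - 0.439) = 662.
From dC/dt = 0: 0.00174·662 - 0.241 = 0.0417P*, so P* = 0.911/0.0417 = 21.8.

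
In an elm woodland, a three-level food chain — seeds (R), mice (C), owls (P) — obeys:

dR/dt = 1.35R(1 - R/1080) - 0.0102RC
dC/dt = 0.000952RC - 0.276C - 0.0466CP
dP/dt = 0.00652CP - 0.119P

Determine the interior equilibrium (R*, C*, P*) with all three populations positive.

From dP/dt = 0: 0.00652C* = 0.119, so C* = 18.3.
From dR/dt = 0: 1.35(1 - R*/1080) = 0.0102·18.3, giving R* = 1080·(1 - 0.138) = 931.
From dC/dt = 0: 0.000952·931 - 0.276 = 0.0466P*, so P* = 0.61/0.0466 = 13.1.

R* ≈ 931, C* ≈ 18.3, P* ≈ 13.1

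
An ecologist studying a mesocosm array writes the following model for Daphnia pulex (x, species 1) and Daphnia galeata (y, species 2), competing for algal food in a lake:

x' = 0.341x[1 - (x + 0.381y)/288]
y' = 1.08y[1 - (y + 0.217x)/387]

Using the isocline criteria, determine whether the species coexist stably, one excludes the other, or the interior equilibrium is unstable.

stable coexistence

Compare the nullcline intercepts: K1/α12 = 288/0.381 = 756 > K2 = 387; K2/α21 = 387/0.217 = 1780 > K1 = 288.
Since both inequalities hold, each species can invade when rare, so the interior equilibrium is stable.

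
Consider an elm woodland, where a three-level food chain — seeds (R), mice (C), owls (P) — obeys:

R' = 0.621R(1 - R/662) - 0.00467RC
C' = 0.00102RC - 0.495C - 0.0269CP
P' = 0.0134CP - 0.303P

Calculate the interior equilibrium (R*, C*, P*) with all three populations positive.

From dP/dt = 0: 0.0134C* = 0.303, so C* = 22.6.
From dR/dt = 0: 0.621(1 - R*/662) = 0.00467·22.6, giving R* = 662·(1 - 0.17) = 549.
From dC/dt = 0: 0.00102·549 - 0.495 = 0.0269P*, so P* = 0.0654/0.0269 = 2.43.

R* ≈ 549, C* ≈ 22.6, P* ≈ 2.43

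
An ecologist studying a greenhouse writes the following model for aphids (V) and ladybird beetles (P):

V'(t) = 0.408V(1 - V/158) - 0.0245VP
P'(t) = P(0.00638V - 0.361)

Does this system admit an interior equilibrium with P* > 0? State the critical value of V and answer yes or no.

Threshold V = 56.6; K > 56.6, so yes, the predator persists.

The predator equation gives dP/dt > 0 only when V > 0.361/0.00638 = 56.6.
Without the predator, V → K = 158. Since 158 > 56.6, the predator can invade and persist.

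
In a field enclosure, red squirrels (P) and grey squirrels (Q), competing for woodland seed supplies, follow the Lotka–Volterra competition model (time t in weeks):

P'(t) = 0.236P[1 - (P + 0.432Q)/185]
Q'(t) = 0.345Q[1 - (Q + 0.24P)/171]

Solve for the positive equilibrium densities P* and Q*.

Setting both brackets to zero gives the nullclines P + 0.432Q = 185 and 0.24P + Q = 171.
Substituting Q = 171 - 0.24P into the first: P(1 - 0.432·0.24) = 185 - 0.432·171.
So P* = 111/0.896 = 124, and then Q* = 171 - 0.24·124 = 141.

P* ≈ 124, Q* ≈ 141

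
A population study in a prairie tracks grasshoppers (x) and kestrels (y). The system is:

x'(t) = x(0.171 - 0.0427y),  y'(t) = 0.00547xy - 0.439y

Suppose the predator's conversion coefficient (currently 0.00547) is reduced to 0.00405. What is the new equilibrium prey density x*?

x* ≈ 108

At the interior fixed point, setting dy/dt = 0 with y > 0 fixes x* = (predator death rate)/(xy coefficient) — independent of the other coefficients.
With the change, x* = 0.439/0.00405 = 108; it rises from 80.3.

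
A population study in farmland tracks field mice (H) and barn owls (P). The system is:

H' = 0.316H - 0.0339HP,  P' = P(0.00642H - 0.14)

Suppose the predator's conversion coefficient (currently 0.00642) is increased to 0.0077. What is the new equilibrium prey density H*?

H* ≈ 18.2

At the interior fixed point, setting dP/dt = 0 with P > 0 fixes H* = (predator death rate)/(HP coefficient) — independent of the other coefficients.
With the change, H* = 0.14/0.0077 = 18.2; it falls from 21.8.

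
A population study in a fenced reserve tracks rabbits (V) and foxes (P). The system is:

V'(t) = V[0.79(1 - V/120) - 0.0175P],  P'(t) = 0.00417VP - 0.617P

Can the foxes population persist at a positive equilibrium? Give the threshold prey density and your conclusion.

The predator equation gives dP/dt > 0 only when V > 0.617/0.00417 = 148.
Without the predator, V → K = 120. Since 120 < 148, the predator cannot invade.

Threshold V = 148; K < 148, so no, the predator goes extinct.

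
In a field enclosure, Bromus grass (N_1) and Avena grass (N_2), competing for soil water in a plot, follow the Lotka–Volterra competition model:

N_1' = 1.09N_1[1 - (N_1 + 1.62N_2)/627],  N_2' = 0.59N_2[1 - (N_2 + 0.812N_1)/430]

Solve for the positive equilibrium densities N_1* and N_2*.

Setting both brackets to zero gives the nullclines N_1 + 1.62N_2 = 627 and 0.812N_1 + N_2 = 430.
Substituting N_2 = 430 - 0.812N_1 into the first: N_1(1 - 1.62·0.812) = 627 - 1.62·430.
So N_1* = -69.6/-0.315 = 221, and then N_2* = 430 - 0.812·221 = 251.

N_1* ≈ 221, N_2* ≈ 251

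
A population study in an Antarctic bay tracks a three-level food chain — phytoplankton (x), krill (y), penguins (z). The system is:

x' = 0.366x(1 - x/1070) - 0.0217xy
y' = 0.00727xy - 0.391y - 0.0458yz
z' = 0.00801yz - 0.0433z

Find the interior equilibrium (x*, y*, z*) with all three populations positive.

From dz/dt = 0: 0.00801y* = 0.0433, so y* = 5.41.
From dx/dt = 0: 0.366(1 - x*/1070) = 0.0217·5.41, giving x* = 1070·(1 - 0.321) = 727.
From dy/dt = 0: 0.00727·727 - 0.391 = 0.0458z*, so z* = 4.89/0.0458 = 107.

x* ≈ 727, y* ≈ 5.41, z* ≈ 107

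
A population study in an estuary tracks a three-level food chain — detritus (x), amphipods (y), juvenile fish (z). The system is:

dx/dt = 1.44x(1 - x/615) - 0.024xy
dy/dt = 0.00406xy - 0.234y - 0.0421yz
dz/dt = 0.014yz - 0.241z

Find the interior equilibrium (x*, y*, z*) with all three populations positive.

x* ≈ 439, y* ≈ 17.2, z* ≈ 36.7

From dz/dt = 0: 0.014y* = 0.241, so y* = 17.2.
From dx/dt = 0: 1.44(1 - x*/615) = 0.024·17.2, giving x* = 615·(1 - 0.287) = 439.
From dy/dt = 0: 0.00406·439 - 0.234 = 0.0421z*, so z* = 1.55/0.0421 = 36.7.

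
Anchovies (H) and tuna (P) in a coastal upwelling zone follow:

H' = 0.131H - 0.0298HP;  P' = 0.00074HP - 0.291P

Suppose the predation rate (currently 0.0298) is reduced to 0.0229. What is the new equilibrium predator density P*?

P* ≈ 5.72

At the interior fixed point, setting dH/dt = 0 with H > 0 fixes P* = (prey growth rate)/(HP coefficient) — independent of the other coefficients.
With the change, P* = 0.131/0.0229 = 5.72; it rises from 4.4.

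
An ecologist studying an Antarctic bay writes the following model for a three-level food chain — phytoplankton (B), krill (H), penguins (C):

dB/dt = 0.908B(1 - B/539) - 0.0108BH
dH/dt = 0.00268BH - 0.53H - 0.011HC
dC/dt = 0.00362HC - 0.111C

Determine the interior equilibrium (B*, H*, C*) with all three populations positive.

From dC/dt = 0: 0.00362H* = 0.111, so H* = 30.7.
From dB/dt = 0: 0.908(1 - B*/539) = 0.0108·30.7, giving B* = 539·(1 - 0.365) = 342.
From dH/dt = 0: 0.00268·342 - 0.53 = 0.011C*, so C* = 0.388/0.011 = 35.2.

B* ≈ 342, H* ≈ 30.7, C* ≈ 35.2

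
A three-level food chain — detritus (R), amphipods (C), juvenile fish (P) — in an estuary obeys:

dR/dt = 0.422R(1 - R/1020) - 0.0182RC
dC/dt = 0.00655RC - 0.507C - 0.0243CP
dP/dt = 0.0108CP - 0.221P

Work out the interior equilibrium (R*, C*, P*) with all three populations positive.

R* ≈ 120, C* ≈ 20.5, P* ≈ 11.4

From dP/dt = 0: 0.0108C* = 0.221, so C* = 20.5.
From dR/dt = 0: 0.422(1 - R*/1020) = 0.0182·20.5, giving R* = 1020·(1 - 0.883) = 120.
From dC/dt = 0: 0.00655·120 - 0.507 = 0.0243P*, so P* = 0.278/0.0243 = 11.4.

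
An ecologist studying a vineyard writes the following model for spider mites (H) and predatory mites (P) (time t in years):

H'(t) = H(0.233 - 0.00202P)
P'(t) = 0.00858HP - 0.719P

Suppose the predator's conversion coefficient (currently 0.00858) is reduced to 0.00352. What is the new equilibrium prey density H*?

At the interior fixed point, setting dP/dt = 0 with P > 0 fixes H* = (predator death rate)/(HP coefficient) — independent of the other coefficients.
With the change, H* = 0.719/0.00352 = 204; it rises from 83.8.

H* ≈ 204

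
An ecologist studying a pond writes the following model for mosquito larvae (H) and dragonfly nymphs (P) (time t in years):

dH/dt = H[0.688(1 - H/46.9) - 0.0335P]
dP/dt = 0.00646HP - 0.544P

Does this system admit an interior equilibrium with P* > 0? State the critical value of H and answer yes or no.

Threshold H = 84.2; K < 84.2, so no, the predator goes extinct.

The predator equation gives dP/dt > 0 only when H > 0.544/0.00646 = 84.2.
Without the predator, H → K = 46.9. Since 46.9 < 84.2, the predator cannot invade.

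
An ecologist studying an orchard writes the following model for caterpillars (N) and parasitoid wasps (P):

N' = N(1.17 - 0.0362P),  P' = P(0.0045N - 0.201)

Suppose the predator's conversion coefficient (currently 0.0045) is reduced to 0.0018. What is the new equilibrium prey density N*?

N* ≈ 112

At the interior fixed point, setting dP/dt = 0 with P > 0 fixes N* = (predator death rate)/(NP coefficient) — independent of the other coefficients.
With the change, N* = 0.201/0.0018 = 112; it rises from 44.7.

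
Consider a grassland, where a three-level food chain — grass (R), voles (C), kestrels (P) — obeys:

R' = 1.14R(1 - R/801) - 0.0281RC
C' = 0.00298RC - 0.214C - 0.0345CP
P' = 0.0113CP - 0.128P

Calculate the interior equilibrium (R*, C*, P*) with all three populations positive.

R* ≈ 577, C* ≈ 11.3, P* ≈ 43.7

From dP/dt = 0: 0.0113C* = 0.128, so C* = 11.3.
From dR/dt = 0: 1.14(1 - R*/801) = 0.0281·11.3, giving R* = 801·(1 - 0.279) = 577.
From dC/dt = 0: 0.00298·577 - 0.214 = 0.0345P*, so P* = 1.51/0.0345 = 43.7.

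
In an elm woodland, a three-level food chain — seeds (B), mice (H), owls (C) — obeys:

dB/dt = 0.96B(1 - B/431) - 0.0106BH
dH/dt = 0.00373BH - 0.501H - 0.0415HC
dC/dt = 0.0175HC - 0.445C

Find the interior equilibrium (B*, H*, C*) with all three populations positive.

From dC/dt = 0: 0.0175H* = 0.445, so H* = 25.4.
From dB/dt = 0: 0.96(1 - B*/431) = 0.0106·25.4, giving B* = 431·(1 - 0.281) = 310.
From dH/dt = 0: 0.00373·310 - 0.501 = 0.0415C*, so C* = 0.655/0.0415 = 15.8.

B* ≈ 310, H* ≈ 25.4, C* ≈ 15.8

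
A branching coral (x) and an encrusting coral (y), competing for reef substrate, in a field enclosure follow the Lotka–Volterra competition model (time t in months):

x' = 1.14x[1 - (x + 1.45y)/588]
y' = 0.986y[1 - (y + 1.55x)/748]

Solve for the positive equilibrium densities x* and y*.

x* ≈ 398, y* ≈ 131

Setting both brackets to zero gives the nullclines x + 1.45y = 588 and 1.55x + y = 748.
Substituting y = 748 - 1.55x into the first: x(1 - 1.45·1.55) = 588 - 1.45·748.
So x* = -497/-1.25 = 398, and then y* = 748 - 1.55·398 = 131.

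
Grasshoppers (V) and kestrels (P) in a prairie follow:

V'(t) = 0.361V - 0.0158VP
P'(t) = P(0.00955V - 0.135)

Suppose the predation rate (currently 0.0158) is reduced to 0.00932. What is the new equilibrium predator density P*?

P* ≈ 38.7

At the interior fixed point, setting dV/dt = 0 with V > 0 fixes P* = (prey growth rate)/(VP coefficient) — independent of the other coefficients.
With the change, P* = 0.361/0.00932 = 38.7; it rises from 22.8.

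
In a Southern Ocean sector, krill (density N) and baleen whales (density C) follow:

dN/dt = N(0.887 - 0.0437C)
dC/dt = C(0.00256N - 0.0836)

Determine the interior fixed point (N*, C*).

Set dC/dt = 0 with C > 0: 0.00256N - 0.0836 = 0, so N* = 0.0836/0.00256 = 32.7.
Set dN/dt = 0 with N > 0: 0.887 - 0.0437C = 0, so C* = 0.887/0.0437 = 20.3.

N* ≈ 32.7, C* ≈ 20.3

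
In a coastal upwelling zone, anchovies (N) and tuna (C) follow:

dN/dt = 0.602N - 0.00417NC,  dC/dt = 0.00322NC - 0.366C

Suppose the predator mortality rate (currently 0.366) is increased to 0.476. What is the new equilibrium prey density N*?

N* ≈ 148

At the interior fixed point, setting dC/dt = 0 with C > 0 fixes N* = (predator death rate)/(NC coefficient) — independent of the other coefficients.
With the change, N* = 0.476/0.00322 = 148; it rises from 114.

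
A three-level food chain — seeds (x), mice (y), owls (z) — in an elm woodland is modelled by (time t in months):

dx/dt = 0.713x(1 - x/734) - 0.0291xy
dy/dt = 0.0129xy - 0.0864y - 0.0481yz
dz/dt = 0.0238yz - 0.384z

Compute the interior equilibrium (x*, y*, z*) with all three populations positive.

x* ≈ 251, y* ≈ 16.1, z* ≈ 65.4

From dz/dt = 0: 0.0238y* = 0.384, so y* = 16.1.
From dx/dt = 0: 0.713(1 - x*/734) = 0.0291·16.1, giving x* = 734·(1 - 0.659) = 251.
From dy/dt = 0: 0.0129·251 - 0.0864 = 0.0481z*, so z* = 3.15/0.0481 = 65.4.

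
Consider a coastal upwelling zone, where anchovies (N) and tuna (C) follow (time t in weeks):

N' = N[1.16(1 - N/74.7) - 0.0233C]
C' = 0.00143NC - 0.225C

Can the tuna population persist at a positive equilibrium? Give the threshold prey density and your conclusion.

Threshold N = 157; K < 157, so no, the predator goes extinct.

The predator equation gives dC/dt > 0 only when N > 0.225/0.00143 = 157.
Without the predator, N → K = 74.7. Since 74.7 < 157, the predator cannot invade.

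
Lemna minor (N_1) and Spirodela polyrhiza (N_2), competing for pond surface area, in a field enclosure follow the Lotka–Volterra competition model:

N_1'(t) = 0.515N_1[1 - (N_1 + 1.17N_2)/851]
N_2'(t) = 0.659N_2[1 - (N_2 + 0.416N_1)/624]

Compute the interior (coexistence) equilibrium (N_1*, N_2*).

Setting both brackets to zero gives the nullclines N_1 + 1.17N_2 = 851 and 0.416N_1 + N_2 = 624.
Substituting N_2 = 624 - 0.416N_1 into the first: N_1(1 - 1.17·0.416) = 851 - 1.17·624.
So N_1* = 121/0.513 = 236, and then N_2* = 624 - 0.416·236 = 526.

N_1* ≈ 236, N_2* ≈ 526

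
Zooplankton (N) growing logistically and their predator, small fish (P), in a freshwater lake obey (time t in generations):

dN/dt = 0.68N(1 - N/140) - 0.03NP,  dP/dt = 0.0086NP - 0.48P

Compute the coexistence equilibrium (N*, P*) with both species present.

From dP/dt = 0 with P > 0: 0.0086N* = 0.48, so N* = 55.8.
Substitute into dN/dt = 0: 0.68(1 - 55.8/140) = 0.03P*.
The bracket is 0.601, giving P* = 0.409/0.03 = 13.6.

N* ≈ 55.8, P* ≈ 13.6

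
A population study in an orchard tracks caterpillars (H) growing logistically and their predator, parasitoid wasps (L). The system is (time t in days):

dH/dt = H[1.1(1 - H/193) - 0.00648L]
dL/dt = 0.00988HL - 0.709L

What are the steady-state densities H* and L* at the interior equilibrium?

From dL/dt = 0 with L > 0: 0.00988H* = 0.709, so H* = 71.8.
Substitute into dH/dt = 0: 1.1(1 - 71.8/193) = 0.00648L*.
The bracket is 0.628, giving L* = 0.691/0.00648 = 107.

H* ≈ 71.8, L* ≈ 107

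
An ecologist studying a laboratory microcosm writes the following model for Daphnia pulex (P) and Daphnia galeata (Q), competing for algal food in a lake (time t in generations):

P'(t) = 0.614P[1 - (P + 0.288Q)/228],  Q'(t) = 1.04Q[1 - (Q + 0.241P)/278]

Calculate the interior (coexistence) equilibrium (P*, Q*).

Setting both brackets to zero gives the nullclines P + 0.288Q = 228 and 0.241P + Q = 278.
Substituting Q = 278 - 0.241P into the first: P(1 - 0.288·0.241) = 228 - 0.288·278.
So P* = 148/0.931 = 159, and then Q* = 278 - 0.241·159 = 240.

P* ≈ 159, Q* ≈ 240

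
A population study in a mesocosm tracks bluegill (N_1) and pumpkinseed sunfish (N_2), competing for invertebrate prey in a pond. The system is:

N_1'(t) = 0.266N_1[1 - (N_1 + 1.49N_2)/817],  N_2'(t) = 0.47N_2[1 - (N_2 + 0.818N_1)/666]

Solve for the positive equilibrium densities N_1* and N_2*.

N_1* ≈ 801, N_2* ≈ 10.5

Setting both brackets to zero gives the nullclines N_1 + 1.49N_2 = 817 and 0.818N_1 + N_2 = 666.
Substituting N_2 = 666 - 0.818N_1 into the first: N_1(1 - 1.49·0.818) = 817 - 1.49·666.
So N_1* = -175/-0.219 = 801, and then N_2* = 666 - 0.818·801 = 10.5.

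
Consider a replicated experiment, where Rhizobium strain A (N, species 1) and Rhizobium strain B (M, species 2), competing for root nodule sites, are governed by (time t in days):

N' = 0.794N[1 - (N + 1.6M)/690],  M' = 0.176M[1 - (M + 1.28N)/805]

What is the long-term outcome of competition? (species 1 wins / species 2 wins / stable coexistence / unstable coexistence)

Compare the nullcline intercepts: K1/α12 = 690/1.6 = 431 < K2 = 805; K2/α21 = 805/1.28 = 629 < K1 = 690.
Since both are reversed, neither can invade when rare; the interior point is a saddle.

unstable coexistence (outcome depends on initial conditions)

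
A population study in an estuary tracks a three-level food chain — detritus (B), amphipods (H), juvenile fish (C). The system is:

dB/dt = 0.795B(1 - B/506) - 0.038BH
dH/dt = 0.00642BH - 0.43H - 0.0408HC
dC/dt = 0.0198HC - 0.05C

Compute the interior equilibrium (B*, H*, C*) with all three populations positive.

B* ≈ 445, H* ≈ 2.53, C* ≈ 59.5

From dC/dt = 0: 0.0198H* = 0.05, so H* = 2.53.
From dB/dt = 0: 0.795(1 - B*/506) = 0.038·2.53, giving B* = 506·(1 - 0.121) = 445.
From dH/dt = 0: 0.00642·445 - 0.43 = 0.0408C*, so C* = 2.43/0.0408 = 59.5.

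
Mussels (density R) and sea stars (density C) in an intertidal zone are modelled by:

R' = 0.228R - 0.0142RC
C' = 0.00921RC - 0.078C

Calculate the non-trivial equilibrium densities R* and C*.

Set dC/dt = 0 with C > 0: 0.00921R - 0.078 = 0, so R* = 0.078/0.00921 = 8.47.
Set dR/dt = 0 with R > 0: 0.228 - 0.0142C = 0, so C* = 0.228/0.0142 = 16.1.

R* ≈ 8.47, C* ≈ 16.1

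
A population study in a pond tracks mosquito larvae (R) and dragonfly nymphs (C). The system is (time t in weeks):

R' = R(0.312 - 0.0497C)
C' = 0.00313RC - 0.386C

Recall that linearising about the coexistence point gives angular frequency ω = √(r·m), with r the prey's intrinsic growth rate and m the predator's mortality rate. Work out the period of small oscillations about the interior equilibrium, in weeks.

T ≈ 18.1 weeks

Here r = 0.312 and m = 0.386, so r·m = 0.12.
ω = √0.12 = 0.347 per week, hence T = 2π/ω ≈ 18.1 weeks.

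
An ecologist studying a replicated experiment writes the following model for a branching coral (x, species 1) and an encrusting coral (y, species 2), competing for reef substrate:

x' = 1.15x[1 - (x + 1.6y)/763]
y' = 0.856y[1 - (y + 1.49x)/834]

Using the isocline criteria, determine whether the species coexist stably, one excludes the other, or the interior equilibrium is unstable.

unstable coexistence (outcome depends on initial conditions)

Compare the nullcline intercepts: K1/α12 = 763/1.6 = 477 < K2 = 834; K2/α21 = 834/1.49 = 560 < K1 = 763.
Since both are reversed, neither can invade when rare; the interior point is a saddle.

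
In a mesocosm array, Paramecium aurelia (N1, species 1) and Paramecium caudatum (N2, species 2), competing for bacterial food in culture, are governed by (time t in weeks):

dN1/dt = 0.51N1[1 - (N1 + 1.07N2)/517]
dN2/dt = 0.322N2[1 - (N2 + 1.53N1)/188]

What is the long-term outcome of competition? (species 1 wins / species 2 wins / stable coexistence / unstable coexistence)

species 1 excludes species 2

Compare the nullcline intercepts: K1/α12 = 517/1.07 = 483 > K2 = 188; K2/α21 = 188/1.53 = 123 < K1 = 517.
Since the inequalities point opposite ways, species 1 can invade but species 2 cannot.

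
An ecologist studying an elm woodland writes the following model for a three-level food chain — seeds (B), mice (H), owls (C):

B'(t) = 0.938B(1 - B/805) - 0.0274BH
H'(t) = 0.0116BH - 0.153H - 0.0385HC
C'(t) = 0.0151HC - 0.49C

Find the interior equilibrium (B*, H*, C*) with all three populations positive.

B* ≈ 41.9, H* ≈ 32.5, C* ≈ 8.66

From dC/dt = 0: 0.0151H* = 0.49, so H* = 32.5.
From dB/dt = 0: 0.938(1 - B*/805) = 0.0274·32.5, giving B* = 805·(1 - 0.948) = 41.9.
From dH/dt = 0: 0.0116·41.9 - 0.153 = 0.0385C*, so C* = 0.333/0.0385 = 8.66.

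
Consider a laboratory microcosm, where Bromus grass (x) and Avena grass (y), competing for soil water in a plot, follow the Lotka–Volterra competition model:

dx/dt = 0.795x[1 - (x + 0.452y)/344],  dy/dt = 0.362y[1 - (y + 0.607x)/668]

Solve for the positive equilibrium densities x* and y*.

Setting both brackets to zero gives the nullclines x + 0.452y = 344 and 0.607x + y = 668.
Substituting y = 668 - 0.607x into the first: x(1 - 0.452·0.607) = 344 - 0.452·668.
So x* = 42.1/0.726 = 58, and then y* = 668 - 0.607·58 = 633.

x* ≈ 58, y* ≈ 633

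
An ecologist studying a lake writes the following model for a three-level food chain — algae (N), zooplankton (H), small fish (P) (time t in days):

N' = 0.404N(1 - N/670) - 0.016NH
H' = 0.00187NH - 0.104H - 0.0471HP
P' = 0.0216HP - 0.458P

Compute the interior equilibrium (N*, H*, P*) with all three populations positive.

From dP/dt = 0: 0.0216H* = 0.458, so H* = 21.2.
From dN/dt = 0: 0.404(1 - N*/670) = 0.016·21.2, giving N* = 670·(1 - 0.84) = 107.
From dH/dt = 0: 0.00187·107 - 0.104 = 0.0471P*, so P* = 0.0968/0.0471 = 2.05.

N* ≈ 107, H* ≈ 21.2, P* ≈ 2.05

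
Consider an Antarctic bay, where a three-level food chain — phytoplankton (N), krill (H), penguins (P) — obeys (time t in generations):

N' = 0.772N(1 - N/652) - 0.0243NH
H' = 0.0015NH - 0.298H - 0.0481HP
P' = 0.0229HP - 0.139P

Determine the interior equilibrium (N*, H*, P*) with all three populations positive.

From dP/dt = 0: 0.0229H* = 0.139, so H* = 6.07.
From dN/dt = 0: 0.772(1 - N*/652) = 0.0243·6.07, giving N* = 652·(1 - 0.191) = 527.
From dH/dt = 0: 0.0015·527 - 0.298 = 0.0481P*, so P* = 0.493/0.0481 = 10.3.

N* ≈ 527, H* ≈ 6.07, P* ≈ 10.3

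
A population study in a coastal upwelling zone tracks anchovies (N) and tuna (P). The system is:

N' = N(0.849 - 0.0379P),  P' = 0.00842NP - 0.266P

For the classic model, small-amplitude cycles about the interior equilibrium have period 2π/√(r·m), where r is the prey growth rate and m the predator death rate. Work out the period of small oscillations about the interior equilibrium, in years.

Here r = 0.849 and m = 0.266, so r·m = 0.226.
ω = √0.226 = 0.475 per year, hence T = 2π/ω ≈ 13.2 years.

T ≈ 13.2 years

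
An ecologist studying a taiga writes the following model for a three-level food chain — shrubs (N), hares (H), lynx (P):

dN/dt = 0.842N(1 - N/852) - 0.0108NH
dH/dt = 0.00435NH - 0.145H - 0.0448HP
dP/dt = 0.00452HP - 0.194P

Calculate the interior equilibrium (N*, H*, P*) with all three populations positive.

From dP/dt = 0: 0.00452H* = 0.194, so H* = 42.9.
From dN/dt = 0: 0.842(1 - N*/852) = 0.0108·42.9, giving N* = 852·(1 - 0.551) = 383.
From dH/dt = 0: 0.00435·383 - 0.145 = 0.0448P*, so P* = 1.52/0.0448 = 33.9.

N* ≈ 383, H* ≈ 42.9, P* ≈ 33.9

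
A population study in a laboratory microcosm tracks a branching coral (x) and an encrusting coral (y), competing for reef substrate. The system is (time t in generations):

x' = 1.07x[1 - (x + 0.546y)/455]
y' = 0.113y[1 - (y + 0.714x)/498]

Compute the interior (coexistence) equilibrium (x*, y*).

Setting both brackets to zero gives the nullclines x + 0.546y = 455 and 0.714x + y = 498.
Substituting y = 498 - 0.714x into the first: x(1 - 0.546·0.714) = 455 - 0.546·498.
So x* = 183/0.61 = 300, and then y* = 498 - 0.714·300 = 284.

x* ≈ 300, y* ≈ 284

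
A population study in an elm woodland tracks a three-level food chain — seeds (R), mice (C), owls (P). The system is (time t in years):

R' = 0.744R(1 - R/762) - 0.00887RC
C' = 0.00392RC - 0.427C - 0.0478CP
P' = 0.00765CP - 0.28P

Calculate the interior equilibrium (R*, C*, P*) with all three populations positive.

R* ≈ 429, C* ≈ 36.6, P* ≈ 26.3

From dP/dt = 0: 0.00765C* = 0.28, so C* = 36.6.
From dR/dt = 0: 0.744(1 - R*/762) = 0.00887·36.6, giving R* = 762·(1 - 0.436) = 429.
From dC/dt = 0: 0.00392·429 - 0.427 = 0.0478P*, so P* = 1.26/0.0478 = 26.3.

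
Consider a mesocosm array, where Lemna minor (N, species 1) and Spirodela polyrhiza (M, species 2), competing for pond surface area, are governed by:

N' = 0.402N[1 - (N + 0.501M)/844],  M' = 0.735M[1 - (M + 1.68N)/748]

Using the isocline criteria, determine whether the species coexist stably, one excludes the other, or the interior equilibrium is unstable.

species 1 excludes species 2

Compare the nullcline intercepts: K1/α12 = 844/0.501 = 1680 > K2 = 748; K2/α21 = 748/1.68 = 445 < K1 = 844.
Since the inequalities point opposite ways, species 1 can invade but species 2 cannot.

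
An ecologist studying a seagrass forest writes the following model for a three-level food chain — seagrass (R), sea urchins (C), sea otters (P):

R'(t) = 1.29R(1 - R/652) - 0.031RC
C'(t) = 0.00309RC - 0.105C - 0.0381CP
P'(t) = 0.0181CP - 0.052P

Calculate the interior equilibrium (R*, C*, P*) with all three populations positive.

R* ≈ 607, C* ≈ 2.87, P* ≈ 46.5

From dP/dt = 0: 0.0181C* = 0.052, so C* = 2.87.
From dR/dt = 0: 1.29(1 - R*/652) = 0.031·2.87, giving R* = 652·(1 - 0.069) = 607.
From dC/dt = 0: 0.00309·607 - 0.105 = 0.0381P*, so P* = 1.77/0.0381 = 46.5.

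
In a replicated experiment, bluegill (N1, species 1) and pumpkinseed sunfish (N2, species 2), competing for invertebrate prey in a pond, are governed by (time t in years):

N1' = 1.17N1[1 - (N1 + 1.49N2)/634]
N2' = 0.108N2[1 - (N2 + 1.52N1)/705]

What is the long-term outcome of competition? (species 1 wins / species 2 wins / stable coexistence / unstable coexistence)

unstable coexistence (outcome depends on initial conditions)

Compare the nullcline intercepts: K1/α12 = 634/1.49 = 426 < K2 = 705; K2/α21 = 705/1.52 = 464 < K1 = 634.
Since both are reversed, neither can invade when rare; the interior point is a saddle.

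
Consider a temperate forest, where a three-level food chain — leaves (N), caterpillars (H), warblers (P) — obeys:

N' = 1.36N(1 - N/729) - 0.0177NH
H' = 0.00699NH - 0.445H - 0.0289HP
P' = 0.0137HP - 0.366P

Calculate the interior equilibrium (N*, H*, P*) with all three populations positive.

N* ≈ 476, H* ≈ 26.7, P* ≈ 99.6

From dP/dt = 0: 0.0137H* = 0.366, so H* = 26.7.
From dN/dt = 0: 1.36(1 - N*/729) = 0.0177·26.7, giving N* = 729·(1 - 0.348) = 476.
From dH/dt = 0: 0.00699·476 - 0.445 = 0.0289P*, so P* = 2.88/0.0289 = 99.6.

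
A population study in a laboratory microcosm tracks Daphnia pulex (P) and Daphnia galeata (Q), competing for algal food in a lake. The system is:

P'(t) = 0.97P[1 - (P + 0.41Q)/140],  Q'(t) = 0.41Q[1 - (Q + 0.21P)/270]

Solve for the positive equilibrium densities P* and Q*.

Setting both brackets to zero gives the nullclines P + 0.41Q = 140 and 0.21P + Q = 270.
Substituting Q = 270 - 0.21P into the first: P(1 - 0.41·0.21) = 140 - 0.41·270.
So P* = 29.3/0.914 = 32.1, and then Q* = 270 - 0.21·32.1 = 263.

P* ≈ 32.1, Q* ≈ 263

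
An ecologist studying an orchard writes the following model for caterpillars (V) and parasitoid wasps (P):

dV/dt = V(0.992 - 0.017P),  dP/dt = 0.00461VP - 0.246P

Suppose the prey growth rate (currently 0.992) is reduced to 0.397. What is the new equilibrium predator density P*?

P* ≈ 23.4

At the interior fixed point, setting dV/dt = 0 with V > 0 fixes P* = (prey growth rate)/(VP coefficient) — independent of the other coefficients.
With the change, P* = 0.397/0.017 = 23.4; it falls from 58.4.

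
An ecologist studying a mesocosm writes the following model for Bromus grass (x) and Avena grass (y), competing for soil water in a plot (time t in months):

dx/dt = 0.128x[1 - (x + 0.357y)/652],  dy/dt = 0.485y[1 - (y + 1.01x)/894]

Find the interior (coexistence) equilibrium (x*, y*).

Setting both brackets to zero gives the nullclines x + 0.357y = 652 and 1.01x + y = 894.
Substituting y = 894 - 1.01x into the first: x(1 - 0.357·1.01) = 652 - 0.357·894.
So x* = 333/0.639 = 521, and then y* = 894 - 1.01·521 = 368.

x* ≈ 521, y* ≈ 368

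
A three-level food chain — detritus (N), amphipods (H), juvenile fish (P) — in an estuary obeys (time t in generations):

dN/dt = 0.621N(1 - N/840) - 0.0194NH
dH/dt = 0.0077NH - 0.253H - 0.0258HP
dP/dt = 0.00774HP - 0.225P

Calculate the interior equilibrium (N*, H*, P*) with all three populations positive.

From dP/dt = 0: 0.00774H* = 0.225, so H* = 29.1.
From dN/dt = 0: 0.621(1 - N*/840) = 0.0194·29.1, giving N* = 840·(1 - 0.908) = 77.2.
From dH/dt = 0: 0.0077·77.2 - 0.253 = 0.0258P*, so P* = 0.341/0.0258 = 13.2.

N* ≈ 77.2, H* ≈ 29.1, P* ≈ 13.2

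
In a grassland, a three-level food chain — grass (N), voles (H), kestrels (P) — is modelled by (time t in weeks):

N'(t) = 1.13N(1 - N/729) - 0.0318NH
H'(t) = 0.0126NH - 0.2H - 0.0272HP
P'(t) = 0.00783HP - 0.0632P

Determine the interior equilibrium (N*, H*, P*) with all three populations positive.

N* ≈ 563, H* ≈ 8.07, P* ≈ 254

From dP/dt = 0: 0.00783H* = 0.0632, so H* = 8.07.
From dN/dt = 0: 1.13(1 - N*/729) = 0.0318·8.07, giving N* = 729·(1 - 0.227) = 563.
From dH/dt = 0: 0.0126·563 - 0.2 = 0.0272P*, so P* = 6.9/0.0272 = 254.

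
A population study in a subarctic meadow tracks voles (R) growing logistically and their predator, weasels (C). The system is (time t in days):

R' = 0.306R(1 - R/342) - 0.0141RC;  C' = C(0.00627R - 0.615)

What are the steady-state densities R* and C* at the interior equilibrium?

R* ≈ 98.1, C* ≈ 15.5

From dC/dt = 0 with C > 0: 0.00627R* = 0.615, so R* = 98.1.
Substitute into dR/dt = 0: 0.306(1 - 98.1/342) = 0.0141C*.
The bracket is 0.713, giving C* = 0.218/0.0141 = 15.5.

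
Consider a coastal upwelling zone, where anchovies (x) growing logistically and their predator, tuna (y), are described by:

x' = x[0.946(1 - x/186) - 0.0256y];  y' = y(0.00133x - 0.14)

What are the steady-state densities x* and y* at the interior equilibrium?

From dy/dt = 0 with y > 0: 0.00133x* = 0.14, so x* = 105.
Substitute into dx/dt = 0: 0.946(1 - 105/186) = 0.0256y*.
The bracket is 0.434, giving y* = 0.411/0.0256 = 16.

x* ≈ 105, y* ≈ 16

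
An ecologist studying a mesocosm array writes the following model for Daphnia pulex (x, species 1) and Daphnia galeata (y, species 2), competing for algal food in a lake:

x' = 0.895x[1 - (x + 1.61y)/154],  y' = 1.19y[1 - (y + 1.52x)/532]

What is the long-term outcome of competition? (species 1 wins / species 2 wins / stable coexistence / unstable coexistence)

species 2 excludes species 1

Compare the nullcline intercepts: K1/α12 = 154/1.61 = 95.7 < K2 = 532; K2/α21 = 532/1.52 = 350 > K1 = 154.
Since the inequalities point opposite ways, species 2 can invade but species 1 cannot.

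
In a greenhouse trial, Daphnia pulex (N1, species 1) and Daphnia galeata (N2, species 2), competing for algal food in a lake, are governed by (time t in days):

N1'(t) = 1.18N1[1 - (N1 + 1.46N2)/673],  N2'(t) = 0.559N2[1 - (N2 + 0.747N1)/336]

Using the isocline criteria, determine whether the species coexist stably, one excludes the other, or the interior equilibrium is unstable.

Compare the nullcline intercepts: K1/α12 = 673/1.46 = 461 > K2 = 336; K2/α21 = 336/0.747 = 450 < K1 = 673.
Since the inequalities point opposite ways, species 1 can invade but species 2 cannot.

species 1 excludes species 2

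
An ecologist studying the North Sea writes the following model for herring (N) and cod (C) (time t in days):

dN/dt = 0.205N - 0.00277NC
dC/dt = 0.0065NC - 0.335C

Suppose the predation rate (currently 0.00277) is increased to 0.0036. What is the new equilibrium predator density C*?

At the interior fixed point, setting dN/dt = 0 with N > 0 fixes C* = (prey growth rate)/(NC coefficient) — independent of the other coefficients.
With the change, C* = 0.205/0.0036 = 56.9; it falls from 74.

C* ≈ 56.9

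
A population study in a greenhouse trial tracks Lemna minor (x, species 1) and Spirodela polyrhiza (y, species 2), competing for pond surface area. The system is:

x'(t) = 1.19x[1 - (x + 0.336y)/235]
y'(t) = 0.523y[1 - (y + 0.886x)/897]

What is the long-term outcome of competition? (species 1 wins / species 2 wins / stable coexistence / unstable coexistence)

Compare the nullcline intercepts: K1/α12 = 235/0.336 = 699 < K2 = 897; K2/α21 = 897/0.886 = 1010 > K1 = 235.
Since the inequalities point opposite ways, species 2 can invade but species 1 cannot.

species 2 excludes species 1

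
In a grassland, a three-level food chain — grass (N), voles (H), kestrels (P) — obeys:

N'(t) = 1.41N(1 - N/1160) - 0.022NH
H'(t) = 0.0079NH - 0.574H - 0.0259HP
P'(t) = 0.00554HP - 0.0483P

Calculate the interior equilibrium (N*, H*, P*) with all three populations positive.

From dP/dt = 0: 0.00554H* = 0.0483, so H* = 8.72.
From dN/dt = 0: 1.41(1 - N*/1160) = 0.022·8.72, giving N* = 1160·(1 - 0.136) = 1000.
From dH/dt = 0: 0.0079·1000 - 0.574 = 0.0259P*, so P* = 7.34/0.0259 = 284.

N* ≈ 1000, H* ≈ 8.72, P* ≈ 284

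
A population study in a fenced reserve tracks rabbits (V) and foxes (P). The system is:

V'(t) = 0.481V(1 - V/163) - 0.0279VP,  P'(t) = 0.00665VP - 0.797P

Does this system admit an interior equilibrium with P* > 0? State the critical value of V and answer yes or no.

The predator equation gives dP/dt > 0 only when V > 0.797/0.00665 = 120.
Without the predator, V → K = 163. Since 163 > 120, the predator can invade and persist.

Threshold V = 120; K > 120, so yes, the predator persists.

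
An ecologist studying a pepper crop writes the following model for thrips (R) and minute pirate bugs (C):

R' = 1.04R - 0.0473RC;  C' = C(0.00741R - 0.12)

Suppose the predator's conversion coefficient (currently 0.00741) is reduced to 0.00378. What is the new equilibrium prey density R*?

R* ≈ 31.7

At the interior fixed point, setting dC/dt = 0 with C > 0 fixes R* = (predator death rate)/(RC coefficient) — independent of the other coefficients.
With the change, R* = 0.12/0.00378 = 31.7; it rises from 16.2.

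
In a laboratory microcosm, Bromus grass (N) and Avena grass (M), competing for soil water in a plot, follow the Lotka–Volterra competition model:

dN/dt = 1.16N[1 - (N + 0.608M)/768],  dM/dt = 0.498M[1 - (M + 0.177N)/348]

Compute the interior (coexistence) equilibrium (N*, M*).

Setting both brackets to zero gives the nullclines N + 0.608M = 768 and 0.177N + M = 348.
Substituting M = 348 - 0.177N into the first: N(1 - 0.608·0.177) = 768 - 0.608·348.
So N* = 556/0.892 = 624, and then M* = 348 - 0.177·624 = 238.

N* ≈ 624, M* ≈ 238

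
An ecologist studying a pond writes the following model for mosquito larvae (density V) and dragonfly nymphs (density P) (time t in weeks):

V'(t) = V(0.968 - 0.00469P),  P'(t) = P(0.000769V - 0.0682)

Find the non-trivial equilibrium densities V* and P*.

V* ≈ 88.7, P* ≈ 206

Set dP/dt = 0 with P > 0: 0.000769V - 0.0682 = 0, so V* = 0.0682/0.000769 = 88.7.
Set dV/dt = 0 with V > 0: 0.968 - 0.00469P = 0, so P* = 0.968/0.00469 = 206.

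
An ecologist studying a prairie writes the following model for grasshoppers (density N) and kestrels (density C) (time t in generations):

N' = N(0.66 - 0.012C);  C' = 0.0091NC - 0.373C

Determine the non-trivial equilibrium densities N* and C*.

Set dC/dt = 0 with C > 0: 0.0091N - 0.373 = 0, so N* = 0.373/0.0091 = 41.
Set dN/dt = 0 with N > 0: 0.66 - 0.012C = 0, so C* = 0.66/0.012 = 55.

N* ≈ 41, C* ≈ 55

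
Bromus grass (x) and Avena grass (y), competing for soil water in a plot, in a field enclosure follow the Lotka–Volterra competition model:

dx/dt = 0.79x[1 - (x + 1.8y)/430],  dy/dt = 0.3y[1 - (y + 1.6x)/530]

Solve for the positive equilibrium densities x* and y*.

Setting both brackets to zero gives the nullclines x + 1.8y = 430 and 1.6x + y = 530.
Substituting y = 530 - 1.6x into the first: x(1 - 1.8·1.6) = 430 - 1.8·530.
So x* = -524/-1.88 = 279, and then y* = 530 - 1.6·279 = 84.

x* ≈ 279, y* ≈ 84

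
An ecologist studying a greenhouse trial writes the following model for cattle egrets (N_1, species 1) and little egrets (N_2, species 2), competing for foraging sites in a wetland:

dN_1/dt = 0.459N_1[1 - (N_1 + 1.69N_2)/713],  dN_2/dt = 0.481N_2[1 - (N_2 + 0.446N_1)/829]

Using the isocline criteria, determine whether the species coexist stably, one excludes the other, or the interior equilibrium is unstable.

species 2 excludes species 1

Compare the nullcline intercepts: K1/α12 = 713/1.69 = 422 < K2 = 829; K2/α21 = 829/0.446 = 1860 > K1 = 713.
Since the inequalities point opposite ways, species 2 can invade but species 1 cannot.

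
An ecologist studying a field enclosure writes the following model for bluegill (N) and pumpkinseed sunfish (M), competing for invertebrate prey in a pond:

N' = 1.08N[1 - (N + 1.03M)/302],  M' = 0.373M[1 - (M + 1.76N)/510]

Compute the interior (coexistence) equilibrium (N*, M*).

N* ≈ 275, M* ≈ 26.5

Setting both brackets to zero gives the nullclines N + 1.03M = 302 and 1.76N + M = 510.
Substituting M = 510 - 1.76N into the first: N(1 - 1.03·1.76) = 302 - 1.03·510.
So N* = -223/-0.813 = 275, and then M* = 510 - 1.76·275 = 26.5.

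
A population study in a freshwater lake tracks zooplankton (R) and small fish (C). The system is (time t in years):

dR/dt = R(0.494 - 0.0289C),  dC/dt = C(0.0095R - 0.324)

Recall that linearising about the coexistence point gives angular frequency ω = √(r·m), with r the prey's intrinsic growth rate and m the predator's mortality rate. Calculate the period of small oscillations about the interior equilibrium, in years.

T ≈ 15.7 years

Here r = 0.494 and m = 0.324, so r·m = 0.16.
ω = √0.16 = 0.4 per year, hence T = 2π/ω ≈ 15.7 years.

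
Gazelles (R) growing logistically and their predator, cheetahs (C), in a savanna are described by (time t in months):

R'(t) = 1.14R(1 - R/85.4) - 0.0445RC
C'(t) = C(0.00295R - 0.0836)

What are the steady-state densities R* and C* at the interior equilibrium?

From dC/dt = 0 with C > 0: 0.00295R* = 0.0836, so R* = 28.3.
Substitute into dR/dt = 0: 1.14(1 - 28.3/85.4) = 0.0445C*.
The bracket is 0.668, giving C* = 0.762/0.0445 = 17.1.

R* ≈ 28.3, C* ≈ 17.1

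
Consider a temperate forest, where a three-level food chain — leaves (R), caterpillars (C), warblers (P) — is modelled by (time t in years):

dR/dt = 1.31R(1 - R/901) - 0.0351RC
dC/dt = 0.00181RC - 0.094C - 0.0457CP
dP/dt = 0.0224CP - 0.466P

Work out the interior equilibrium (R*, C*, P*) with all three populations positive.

From dP/dt = 0: 0.0224C* = 0.466, so C* = 20.8.
From dR/dt = 0: 1.31(1 - R*/901) = 0.0351·20.8, giving R* = 901·(1 - 0.557) = 399.
From dC/dt = 0: 0.00181·399 - 0.094 = 0.0457P*, so P* = 0.628/0.0457 = 13.7.

R* ≈ 399, C* ≈ 20.8, P* ≈ 13.7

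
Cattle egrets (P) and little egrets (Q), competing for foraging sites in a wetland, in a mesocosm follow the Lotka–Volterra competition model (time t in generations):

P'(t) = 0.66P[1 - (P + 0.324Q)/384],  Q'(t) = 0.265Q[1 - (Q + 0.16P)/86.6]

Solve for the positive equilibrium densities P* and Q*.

Setting both brackets to zero gives the nullclines P + 0.324Q = 384 and 0.16P + Q = 86.6.
Substituting Q = 86.6 - 0.16P into the first: P(1 - 0.324·0.16) = 384 - 0.324·86.6.
So P* = 356/0.948 = 375, and then Q* = 86.6 - 0.16·375 = 26.5.

P* ≈ 375, Q* ≈ 26.5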